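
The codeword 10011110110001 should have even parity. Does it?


Number of 1s: 8

Yes, parity is correct (8 ones)


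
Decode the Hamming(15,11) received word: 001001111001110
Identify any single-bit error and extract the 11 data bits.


Syndrome = 12: error at position 12

Data: 10111000110 (corrected bit 12)


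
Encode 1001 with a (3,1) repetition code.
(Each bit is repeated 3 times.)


Each bit -> 3 copies

111000000111


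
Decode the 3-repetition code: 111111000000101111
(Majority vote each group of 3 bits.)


Groups: 111, 111, 000, 000, 101, 111
Majority votes: 110011

110011


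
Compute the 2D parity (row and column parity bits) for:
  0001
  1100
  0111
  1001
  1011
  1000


Row parities: 101011
Column parities: 0000

Row P: 101011, Col P: 0000, Corner: 0


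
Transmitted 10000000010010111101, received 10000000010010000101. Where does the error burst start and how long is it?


XOR: 00000000000000111000

Burst at position 14, length 3


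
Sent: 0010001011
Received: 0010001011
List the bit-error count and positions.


XOR: 0000000000

0 errors (received matches sent)


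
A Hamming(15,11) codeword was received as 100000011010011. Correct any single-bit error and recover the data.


Syndrome = 10: error at position 10

Data: 00001110011 (corrected bit 10)


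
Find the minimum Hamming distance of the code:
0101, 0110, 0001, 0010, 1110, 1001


Comparing all pairs, minimum distance: 1
Can detect 0 errors, correct 0 errors

1


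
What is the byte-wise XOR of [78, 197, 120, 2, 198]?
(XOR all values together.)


XOR chain: 78 ^ 197 ^ 120 ^ 2 ^ 198 = 55

55


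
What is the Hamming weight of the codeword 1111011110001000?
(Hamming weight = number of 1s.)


Counting 1s in 1111011110001000

9


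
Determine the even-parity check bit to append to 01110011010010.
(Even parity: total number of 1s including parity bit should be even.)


Number of 1s in data: 7
Parity bit: 1

1


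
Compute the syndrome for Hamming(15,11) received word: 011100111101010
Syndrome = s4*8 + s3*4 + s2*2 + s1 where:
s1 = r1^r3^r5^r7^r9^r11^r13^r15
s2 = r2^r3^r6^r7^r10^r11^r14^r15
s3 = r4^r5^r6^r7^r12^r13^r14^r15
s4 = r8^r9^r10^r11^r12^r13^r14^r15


s1=1, s2=1, s3=0, s4=1

Syndrome = 11 (error at position 11)


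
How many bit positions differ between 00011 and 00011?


XOR: 00000
Count of 1s: 0

0


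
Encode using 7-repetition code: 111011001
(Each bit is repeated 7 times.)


Each bit -> 7 copies

111111111111111111111000000011111111111111000000000000001111111


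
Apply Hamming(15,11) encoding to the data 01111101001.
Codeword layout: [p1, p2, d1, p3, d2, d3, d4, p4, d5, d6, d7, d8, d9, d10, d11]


Parity bits: p1=0, p2=0, p3=1, p4=0

000111101101001


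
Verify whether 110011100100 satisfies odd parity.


Number of 1s: 6

No, parity error (6 ones)


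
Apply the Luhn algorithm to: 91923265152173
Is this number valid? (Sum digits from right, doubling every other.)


Luhn sum = 57
57 mod 10 = 7

Invalid (Luhn sum mod 10 = 7)


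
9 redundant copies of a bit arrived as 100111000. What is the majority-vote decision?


Ones: 4 out of 9
Threshold: 5

0 (4/9 voted 1)


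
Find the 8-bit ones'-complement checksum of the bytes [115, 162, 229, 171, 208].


Sum = 885 mod 256 = 117
Complement = 138

138


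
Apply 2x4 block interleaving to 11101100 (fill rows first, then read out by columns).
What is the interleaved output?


Matrix:
  1110
  1100
Read columns: 11111000

11111000


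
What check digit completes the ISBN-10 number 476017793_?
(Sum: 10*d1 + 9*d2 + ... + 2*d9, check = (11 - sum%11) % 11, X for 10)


Weighted sum: 253
253 mod 11 = 0

Check digit: 0


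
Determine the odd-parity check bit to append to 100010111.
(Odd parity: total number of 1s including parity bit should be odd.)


Number of 1s in data: 5
Parity bit: 0

0


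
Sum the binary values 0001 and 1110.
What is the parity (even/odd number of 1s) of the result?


0001 = 1
1110 = 14
Sum = 15 = 1111
1s count = 4

even parity (4 ones in 1111)


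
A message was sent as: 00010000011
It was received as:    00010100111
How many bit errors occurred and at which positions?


XOR: 00000100100

2 error(s) at position(s): 5, 8


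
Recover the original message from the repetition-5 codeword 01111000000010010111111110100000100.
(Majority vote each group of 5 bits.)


Groups: 01111, 00000, 00100, 10111, 11111, 01000, 00100
Majority votes: 1001100

1001100


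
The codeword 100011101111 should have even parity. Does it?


Number of 1s: 8

Yes, parity is correct (8 ones)


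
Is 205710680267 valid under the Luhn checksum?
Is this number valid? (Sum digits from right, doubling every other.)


Luhn sum = 37
37 mod 10 = 7

Invalid (Luhn sum mod 10 = 7)


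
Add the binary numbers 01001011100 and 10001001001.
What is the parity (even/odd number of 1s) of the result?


01001011100 = 604
10001001001 = 1097
Sum = 1701 = 11010100101
1s count = 6

even parity (6 ones in 11010100101)


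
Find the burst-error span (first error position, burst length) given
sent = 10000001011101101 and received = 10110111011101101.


XOR: 00110110000000000

Burst at position 2, length 5


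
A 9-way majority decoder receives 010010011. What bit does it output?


Ones: 4 out of 9
Threshold: 5

0 (4/9 voted 1)


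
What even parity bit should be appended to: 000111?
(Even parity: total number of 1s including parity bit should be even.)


Number of 1s in data: 3
Parity bit: 1

1


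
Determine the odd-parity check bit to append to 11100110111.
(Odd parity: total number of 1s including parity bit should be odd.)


Number of 1s in data: 8
Parity bit: 1

1


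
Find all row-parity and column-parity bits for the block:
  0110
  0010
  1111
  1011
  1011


Row parities: 01011
Column parities: 1011

Row P: 01011, Col P: 1011, Corner: 1


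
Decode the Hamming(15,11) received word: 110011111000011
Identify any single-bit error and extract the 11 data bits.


Syndrome = 7: error at position 7

Data: 01101000011 (corrected bit 7)


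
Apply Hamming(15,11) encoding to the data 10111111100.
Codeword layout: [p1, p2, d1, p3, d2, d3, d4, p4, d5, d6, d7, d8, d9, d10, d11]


Parity bits: p1=1, p2=1, p3=0, p4=1

111001111111100


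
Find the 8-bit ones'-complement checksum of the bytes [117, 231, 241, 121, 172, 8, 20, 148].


Sum = 1058 mod 256 = 34
Complement = 221

221


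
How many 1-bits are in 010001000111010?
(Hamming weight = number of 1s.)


Counting 1s in 010001000111010

6


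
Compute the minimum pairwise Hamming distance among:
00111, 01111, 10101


Comparing all pairs, minimum distance: 1
Can detect 0 errors, correct 0 errors

1


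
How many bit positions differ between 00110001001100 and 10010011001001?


XOR: 10100010000101
Count of 1s: 5

5


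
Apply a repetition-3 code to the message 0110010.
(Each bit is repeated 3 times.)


Each bit -> 3 copies

000111111000000111000


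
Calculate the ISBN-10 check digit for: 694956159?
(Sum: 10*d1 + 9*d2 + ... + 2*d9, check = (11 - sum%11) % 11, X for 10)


Weighted sum: 333
333 mod 11 = 3

Check digit: 8


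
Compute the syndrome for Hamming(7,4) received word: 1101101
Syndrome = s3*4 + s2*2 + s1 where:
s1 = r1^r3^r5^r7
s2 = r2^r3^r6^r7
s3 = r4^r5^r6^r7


s1=1, s2=0, s3=1

Syndrome = 5 (error at position 5)


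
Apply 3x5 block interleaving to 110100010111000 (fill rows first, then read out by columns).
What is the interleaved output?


Matrix:
  11010
  00101
  11000
Read columns: 101101010100010

101101010100010


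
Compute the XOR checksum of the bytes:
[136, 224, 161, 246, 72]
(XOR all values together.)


XOR chain: 136 ^ 224 ^ 161 ^ 246 ^ 72 = 119

119


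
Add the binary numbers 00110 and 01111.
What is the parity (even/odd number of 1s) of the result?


00110 = 6
01111 = 15
Sum = 21 = 10101
1s count = 3

odd parity (3 ones in 10101)


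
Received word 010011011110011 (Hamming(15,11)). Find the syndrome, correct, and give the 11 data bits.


Syndrome = 0: no error detected

Data: 01101110011 (no errors)


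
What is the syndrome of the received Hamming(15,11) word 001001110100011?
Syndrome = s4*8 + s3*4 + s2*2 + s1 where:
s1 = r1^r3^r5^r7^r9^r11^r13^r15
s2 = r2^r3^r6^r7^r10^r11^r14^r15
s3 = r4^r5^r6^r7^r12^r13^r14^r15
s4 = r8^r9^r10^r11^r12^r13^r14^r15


s1=1, s2=0, s3=0, s4=0

Syndrome = 1 (error at position 1)


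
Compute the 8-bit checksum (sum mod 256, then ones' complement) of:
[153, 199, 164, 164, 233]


Sum = 913 mod 256 = 145
Complement = 110

110


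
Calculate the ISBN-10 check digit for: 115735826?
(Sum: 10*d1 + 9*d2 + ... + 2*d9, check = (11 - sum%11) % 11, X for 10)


Weighted sum: 201
201 mod 11 = 3

Check digit: 8


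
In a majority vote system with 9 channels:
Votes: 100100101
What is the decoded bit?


Ones: 4 out of 9
Threshold: 5

0 (4/9 voted 1)


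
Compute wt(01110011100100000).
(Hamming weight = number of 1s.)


Counting 1s in 01110011100100000

7


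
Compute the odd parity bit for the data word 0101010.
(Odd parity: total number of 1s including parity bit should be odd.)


Number of 1s in data: 3
Parity bit: 0

0


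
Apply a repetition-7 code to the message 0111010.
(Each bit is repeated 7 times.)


Each bit -> 7 copies

0000000111111111111111111111000000011111110000000


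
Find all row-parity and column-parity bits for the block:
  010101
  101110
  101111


Row parities: 101
Column parities: 010100

Row P: 101, Col P: 010100, Corner: 0


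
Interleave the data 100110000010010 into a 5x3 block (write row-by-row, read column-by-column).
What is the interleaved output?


Matrix:
  100
  110
  000
  010
  010
Read columns: 110000101100000

110000101100000


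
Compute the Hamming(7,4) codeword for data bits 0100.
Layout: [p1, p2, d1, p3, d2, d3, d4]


Parity bits: p1=1, p2=0, p3=1

1001100


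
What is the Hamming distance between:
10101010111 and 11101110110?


XOR: 01000100001
Count of 1s: 3

3


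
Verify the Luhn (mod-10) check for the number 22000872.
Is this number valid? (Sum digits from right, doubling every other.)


Luhn sum = 21
21 mod 10 = 1

Invalid (Luhn sum mod 10 = 1)


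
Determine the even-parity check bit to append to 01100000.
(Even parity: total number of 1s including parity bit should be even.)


Number of 1s in data: 2
Parity bit: 0

0


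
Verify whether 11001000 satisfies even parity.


Number of 1s: 3

No, parity error (3 ones)


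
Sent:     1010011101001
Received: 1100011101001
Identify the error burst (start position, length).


XOR: 0110000000000

Burst at position 1, length 2


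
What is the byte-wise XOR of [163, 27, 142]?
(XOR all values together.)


XOR chain: 163 ^ 27 ^ 142 = 54

54


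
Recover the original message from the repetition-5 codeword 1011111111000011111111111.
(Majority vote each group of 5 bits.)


Groups: 10111, 11111, 00001, 11111, 11111
Majority votes: 11011

11011


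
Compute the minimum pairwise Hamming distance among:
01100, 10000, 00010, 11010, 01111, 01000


Comparing all pairs, minimum distance: 1
Can detect 0 errors, correct 0 errors

1


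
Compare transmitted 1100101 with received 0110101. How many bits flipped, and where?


XOR: 1010000

2 error(s) at position(s): 0, 2


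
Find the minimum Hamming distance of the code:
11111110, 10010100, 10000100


Comparing all pairs, minimum distance: 1
Can detect 0 errors, correct 0 errors

1


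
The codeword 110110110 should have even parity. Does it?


Number of 1s: 6

Yes, parity is correct (6 ones)


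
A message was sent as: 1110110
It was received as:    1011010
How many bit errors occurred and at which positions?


XOR: 0101100

3 error(s) at position(s): 1, 3, 4


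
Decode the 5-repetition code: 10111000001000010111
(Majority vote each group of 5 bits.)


Groups: 10111, 00000, 10000, 10111
Majority votes: 1001

1001


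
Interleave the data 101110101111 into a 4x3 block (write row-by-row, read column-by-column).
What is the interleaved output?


Matrix:
  101
  110
  101
  111
Read columns: 111101011011

111101011011


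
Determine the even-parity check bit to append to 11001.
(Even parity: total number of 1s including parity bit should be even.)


Number of 1s in data: 3
Parity bit: 1

1


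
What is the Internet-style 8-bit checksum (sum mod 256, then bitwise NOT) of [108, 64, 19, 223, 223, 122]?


Sum = 759 mod 256 = 247
Complement = 8

8


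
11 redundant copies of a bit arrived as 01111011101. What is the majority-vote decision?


Ones: 8 out of 11
Threshold: 6

1 (8/11 voted 1)


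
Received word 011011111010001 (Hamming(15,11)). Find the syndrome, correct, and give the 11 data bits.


Syndrome = 0: no error detected

Data: 11111010001 (no errors)


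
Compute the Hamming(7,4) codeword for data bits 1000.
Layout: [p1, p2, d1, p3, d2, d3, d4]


Parity bits: p1=1, p2=1, p3=0

1110000


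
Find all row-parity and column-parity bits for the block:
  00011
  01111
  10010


Row parities: 000
Column parities: 11110

Row P: 000, Col P: 11110, Corner: 0


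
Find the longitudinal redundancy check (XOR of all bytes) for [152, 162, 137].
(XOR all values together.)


XOR chain: 152 ^ 162 ^ 137 = 179

179


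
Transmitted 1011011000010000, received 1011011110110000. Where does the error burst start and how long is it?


XOR: 0000000110100000

Burst at position 7, length 4


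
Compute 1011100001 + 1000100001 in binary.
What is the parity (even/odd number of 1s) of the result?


1011100001 = 737
1000100001 = 545
Sum = 1282 = 10100000010
1s count = 3

odd parity (3 ones in 10100000010)


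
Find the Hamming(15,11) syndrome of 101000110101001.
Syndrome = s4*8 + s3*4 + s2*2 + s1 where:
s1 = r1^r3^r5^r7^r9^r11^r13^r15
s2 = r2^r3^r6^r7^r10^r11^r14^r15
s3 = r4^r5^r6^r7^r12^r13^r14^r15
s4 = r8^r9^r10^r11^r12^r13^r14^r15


s1=0, s2=0, s3=1, s4=0

Syndrome = 4 (error at position 4)


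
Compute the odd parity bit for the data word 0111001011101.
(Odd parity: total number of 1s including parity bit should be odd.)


Number of 1s in data: 8
Parity bit: 1

1


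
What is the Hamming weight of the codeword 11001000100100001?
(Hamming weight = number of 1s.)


Counting 1s in 11001000100100001

6


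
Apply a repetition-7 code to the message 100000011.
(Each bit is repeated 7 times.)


Each bit -> 7 copies

111111100000000000000000000000000000000000000000011111111111111


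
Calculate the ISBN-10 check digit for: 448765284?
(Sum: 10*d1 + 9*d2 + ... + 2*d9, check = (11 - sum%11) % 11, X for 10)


Weighted sum: 290
290 mod 11 = 4

Check digit: 7


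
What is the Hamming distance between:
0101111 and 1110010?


XOR: 1011101
Count of 1s: 5

5


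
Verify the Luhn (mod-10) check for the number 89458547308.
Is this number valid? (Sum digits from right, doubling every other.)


Luhn sum = 51
51 mod 10 = 1

Invalid (Luhn sum mod 10 = 1)


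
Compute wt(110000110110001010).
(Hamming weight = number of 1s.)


Counting 1s in 110000110110001010

8


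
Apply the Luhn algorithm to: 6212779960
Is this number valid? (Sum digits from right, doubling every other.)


Luhn sum = 42
42 mod 10 = 2

Invalid (Luhn sum mod 10 = 2)


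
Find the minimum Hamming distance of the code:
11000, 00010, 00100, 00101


Comparing all pairs, minimum distance: 1
Can detect 0 errors, correct 0 errors

1


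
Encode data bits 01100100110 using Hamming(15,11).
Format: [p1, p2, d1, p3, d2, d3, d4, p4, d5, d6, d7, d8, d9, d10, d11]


Parity bits: p1=0, p2=1, p3=0, p4=1

010011010100110


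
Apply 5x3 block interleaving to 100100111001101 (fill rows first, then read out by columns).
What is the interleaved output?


Matrix:
  100
  100
  111
  001
  101
Read columns: 111010010000111

111010010000111


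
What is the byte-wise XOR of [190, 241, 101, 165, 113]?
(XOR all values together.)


XOR chain: 190 ^ 241 ^ 101 ^ 165 ^ 113 = 254

254


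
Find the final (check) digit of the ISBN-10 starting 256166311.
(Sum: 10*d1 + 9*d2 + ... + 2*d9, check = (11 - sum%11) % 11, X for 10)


Weighted sum: 203
203 mod 11 = 5

Check digit: 6


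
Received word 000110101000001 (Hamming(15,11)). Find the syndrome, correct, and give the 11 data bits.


Syndrome = 0: no error detected

Data: 01011000001 (no errors)


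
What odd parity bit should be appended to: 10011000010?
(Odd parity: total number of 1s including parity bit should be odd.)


Number of 1s in data: 4
Parity bit: 1

1


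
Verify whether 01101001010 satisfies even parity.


Number of 1s: 5

No, parity error (5 ones)


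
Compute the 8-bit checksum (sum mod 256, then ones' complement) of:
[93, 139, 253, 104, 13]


Sum = 602 mod 256 = 90
Complement = 165

165


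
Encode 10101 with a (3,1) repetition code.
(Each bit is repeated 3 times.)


Each bit -> 3 copies

111000111000111


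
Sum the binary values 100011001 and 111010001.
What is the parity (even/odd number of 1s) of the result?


100011001 = 281
111010001 = 465
Sum = 746 = 1011101010
1s count = 6

even parity (6 ones in 1011101010)


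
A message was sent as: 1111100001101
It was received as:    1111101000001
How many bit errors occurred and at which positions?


XOR: 0000001001100

3 error(s) at position(s): 6, 9, 10


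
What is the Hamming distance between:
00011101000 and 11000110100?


XOR: 11011011100
Count of 1s: 7

7


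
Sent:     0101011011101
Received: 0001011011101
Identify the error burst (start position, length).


XOR: 0100000000000

Burst at position 1, length 1


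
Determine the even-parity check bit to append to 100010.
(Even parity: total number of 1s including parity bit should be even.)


Number of 1s in data: 2
Parity bit: 0

0


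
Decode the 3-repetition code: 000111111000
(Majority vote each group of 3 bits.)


Groups: 000, 111, 111, 000
Majority votes: 0110

0110


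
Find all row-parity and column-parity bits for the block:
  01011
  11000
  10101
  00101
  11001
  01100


Row parities: 101010
Column parities: 10110

Row P: 101010, Col P: 10110, Corner: 1


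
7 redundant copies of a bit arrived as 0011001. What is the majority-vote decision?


Ones: 3 out of 7
Threshold: 4

0 (3/7 voted 1)


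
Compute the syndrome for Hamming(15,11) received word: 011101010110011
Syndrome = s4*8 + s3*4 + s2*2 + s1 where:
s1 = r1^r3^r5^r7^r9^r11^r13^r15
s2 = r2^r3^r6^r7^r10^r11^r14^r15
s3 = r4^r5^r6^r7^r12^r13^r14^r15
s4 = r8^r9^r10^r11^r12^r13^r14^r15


s1=1, s2=1, s3=0, s4=1

Syndrome = 11 (error at position 11)


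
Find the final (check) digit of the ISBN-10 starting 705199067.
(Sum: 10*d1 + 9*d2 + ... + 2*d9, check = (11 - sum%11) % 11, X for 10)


Weighted sum: 248
248 mod 11 = 6

Check digit: 5


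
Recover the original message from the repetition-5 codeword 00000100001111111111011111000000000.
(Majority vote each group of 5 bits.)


Groups: 00000, 10000, 11111, 11111, 01111, 10000, 00000
Majority votes: 0011100

0011100


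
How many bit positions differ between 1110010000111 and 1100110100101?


XOR: 0010100100010
Count of 1s: 4

4


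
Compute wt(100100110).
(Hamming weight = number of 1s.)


Counting 1s in 100100110

4


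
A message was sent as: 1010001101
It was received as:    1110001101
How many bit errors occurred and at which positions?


XOR: 0100000000

1 error(s) at position(s): 1


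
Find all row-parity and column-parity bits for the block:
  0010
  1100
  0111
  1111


Row parities: 1010
Column parities: 0110

Row P: 1010, Col P: 0110, Corner: 0


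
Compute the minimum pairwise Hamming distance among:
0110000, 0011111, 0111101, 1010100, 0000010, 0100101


Comparing all pairs, minimum distance: 2
Can detect 1 errors, correct 0 errors

2


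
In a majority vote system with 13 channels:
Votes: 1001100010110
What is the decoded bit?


Ones: 6 out of 13
Threshold: 7

0 (6/13 voted 1)


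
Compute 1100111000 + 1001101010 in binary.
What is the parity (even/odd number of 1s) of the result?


1100111000 = 824
1001101010 = 618
Sum = 1442 = 10110100010
1s count = 5

odd parity (5 ones in 10110100010)


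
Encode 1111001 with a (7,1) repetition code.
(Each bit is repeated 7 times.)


Each bit -> 7 copies

1111111111111111111111111111000000000000001111111


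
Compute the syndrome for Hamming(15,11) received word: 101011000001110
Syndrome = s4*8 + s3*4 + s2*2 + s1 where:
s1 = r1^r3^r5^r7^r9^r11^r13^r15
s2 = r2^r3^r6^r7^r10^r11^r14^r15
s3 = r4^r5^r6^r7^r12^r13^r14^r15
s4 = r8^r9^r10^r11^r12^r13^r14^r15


s1=0, s2=1, s3=1, s4=1

Syndrome = 14 (error at position 14)


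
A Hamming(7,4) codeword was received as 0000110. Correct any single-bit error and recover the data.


Syndrome = 3: error at position 3

Data: 1110 (corrected bit 3)


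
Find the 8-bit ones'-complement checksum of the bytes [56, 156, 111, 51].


Sum = 374 mod 256 = 118
Complement = 137

137


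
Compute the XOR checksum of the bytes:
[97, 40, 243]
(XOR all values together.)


XOR chain: 97 ^ 40 ^ 243 = 186

186


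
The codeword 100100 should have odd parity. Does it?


Number of 1s: 2

No, parity error (2 ones)


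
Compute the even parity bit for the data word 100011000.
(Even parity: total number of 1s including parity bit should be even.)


Number of 1s in data: 3
Parity bit: 1

1


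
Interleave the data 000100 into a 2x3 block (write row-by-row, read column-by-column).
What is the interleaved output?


Matrix:
  000
  100
Read columns: 010000

010000


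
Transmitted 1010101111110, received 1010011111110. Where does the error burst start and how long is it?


XOR: 0000110000000

Burst at position 4, length 2


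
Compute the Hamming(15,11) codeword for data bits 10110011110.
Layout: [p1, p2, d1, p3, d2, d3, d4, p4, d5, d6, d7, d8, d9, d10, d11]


Parity bits: p1=0, p2=1, p3=1, p4=0

011101100011110


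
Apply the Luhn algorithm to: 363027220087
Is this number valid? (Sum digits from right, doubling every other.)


Luhn sum = 49
49 mod 10 = 9

Invalid (Luhn sum mod 10 = 9)


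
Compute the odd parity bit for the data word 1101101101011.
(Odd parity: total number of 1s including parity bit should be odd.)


Number of 1s in data: 9
Parity bit: 0

0


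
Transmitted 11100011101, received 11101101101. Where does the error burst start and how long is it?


XOR: 00001110000

Burst at position 4, length 3


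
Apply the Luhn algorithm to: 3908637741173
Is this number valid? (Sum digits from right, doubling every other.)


Luhn sum = 58
58 mod 10 = 8

Invalid (Luhn sum mod 10 = 8)


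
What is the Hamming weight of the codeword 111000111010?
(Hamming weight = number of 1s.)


Counting 1s in 111000111010

7


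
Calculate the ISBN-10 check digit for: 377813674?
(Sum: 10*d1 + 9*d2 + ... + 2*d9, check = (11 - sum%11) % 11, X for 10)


Weighted sum: 279
279 mod 11 = 4

Check digit: 7


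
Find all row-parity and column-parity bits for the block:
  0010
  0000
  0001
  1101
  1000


Row parities: 10111
Column parities: 0110

Row P: 10111, Col P: 0110, Corner: 0


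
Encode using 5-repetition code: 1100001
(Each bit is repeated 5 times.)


Each bit -> 5 copies

11111111110000000000000000000011111


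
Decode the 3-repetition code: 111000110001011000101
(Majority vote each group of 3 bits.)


Groups: 111, 000, 110, 001, 011, 000, 101
Majority votes: 1010101

1010101


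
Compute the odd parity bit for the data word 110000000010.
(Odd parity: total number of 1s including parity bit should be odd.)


Number of 1s in data: 3
Parity bit: 0

0


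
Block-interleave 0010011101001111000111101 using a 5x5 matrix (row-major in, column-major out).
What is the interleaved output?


Matrix:
  00100
  11101
  00111
  10001
  11101
Read columns: 0101101001111010010001111

0101101001111010010001111


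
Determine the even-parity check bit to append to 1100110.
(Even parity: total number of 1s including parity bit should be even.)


Number of 1s in data: 4
Parity bit: 0

0


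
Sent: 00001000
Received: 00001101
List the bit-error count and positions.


XOR: 00000101

2 error(s) at position(s): 5, 7


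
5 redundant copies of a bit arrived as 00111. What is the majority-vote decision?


Ones: 3 out of 5
Threshold: 3

1 (3/5 voted 1)


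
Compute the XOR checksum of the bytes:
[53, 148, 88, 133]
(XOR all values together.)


XOR chain: 53 ^ 148 ^ 88 ^ 133 = 124

124


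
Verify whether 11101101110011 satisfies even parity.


Number of 1s: 10

Yes, parity is correct (10 ones)


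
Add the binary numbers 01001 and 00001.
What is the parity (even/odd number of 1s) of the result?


01001 = 9
00001 = 1
Sum = 10 = 1010
1s count = 2

even parity (2 ones in 1010)


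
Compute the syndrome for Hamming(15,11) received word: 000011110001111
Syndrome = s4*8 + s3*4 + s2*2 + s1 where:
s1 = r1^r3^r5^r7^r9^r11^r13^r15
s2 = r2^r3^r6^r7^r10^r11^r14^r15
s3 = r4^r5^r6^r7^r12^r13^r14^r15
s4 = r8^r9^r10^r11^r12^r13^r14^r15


s1=0, s2=0, s3=1, s4=1

Syndrome = 12 (error at position 12)


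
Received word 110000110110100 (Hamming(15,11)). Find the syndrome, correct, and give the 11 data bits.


Syndrome = 0: no error detected

Data: 00010110100 (no errors)


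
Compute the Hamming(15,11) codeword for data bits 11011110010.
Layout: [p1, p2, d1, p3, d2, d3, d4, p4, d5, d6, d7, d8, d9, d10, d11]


Parity bits: p1=1, p2=1, p3=1, p4=0

111110101110010


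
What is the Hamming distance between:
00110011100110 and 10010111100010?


XOR: 10100100000100
Count of 1s: 4

4


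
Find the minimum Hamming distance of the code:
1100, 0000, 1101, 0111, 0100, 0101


Comparing all pairs, minimum distance: 1
Can detect 0 errors, correct 0 errors

1


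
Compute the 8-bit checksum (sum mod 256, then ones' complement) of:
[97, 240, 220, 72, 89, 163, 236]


Sum = 1117 mod 256 = 93
Complement = 162

162


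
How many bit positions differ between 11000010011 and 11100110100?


XOR: 00100100111
Count of 1s: 5

5


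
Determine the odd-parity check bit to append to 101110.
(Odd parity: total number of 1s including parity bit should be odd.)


Number of 1s in data: 4
Parity bit: 1

1


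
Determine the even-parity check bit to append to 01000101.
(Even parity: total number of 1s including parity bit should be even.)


Number of 1s in data: 3
Parity bit: 1

1


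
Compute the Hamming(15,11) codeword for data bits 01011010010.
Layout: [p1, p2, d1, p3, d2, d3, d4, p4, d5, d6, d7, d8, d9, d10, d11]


Parity bits: p1=0, p2=1, p3=1, p4=1

010110111010010


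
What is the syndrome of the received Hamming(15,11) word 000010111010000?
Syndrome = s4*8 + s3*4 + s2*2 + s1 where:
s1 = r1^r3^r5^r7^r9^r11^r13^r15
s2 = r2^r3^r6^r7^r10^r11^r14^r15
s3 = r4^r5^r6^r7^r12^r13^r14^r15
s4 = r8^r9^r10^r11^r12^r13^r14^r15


s1=0, s2=0, s3=0, s4=1

Syndrome = 8 (error at position 8)


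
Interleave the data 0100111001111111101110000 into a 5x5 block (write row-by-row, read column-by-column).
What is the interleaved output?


Matrix:
  01001
  11001
  11111
  11011
  10000
Read columns: 0111111110001000011011110

0111111110001000011011110


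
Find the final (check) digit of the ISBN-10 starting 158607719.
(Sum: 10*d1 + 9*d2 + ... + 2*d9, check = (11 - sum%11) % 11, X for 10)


Weighted sum: 245
245 mod 11 = 3

Check digit: 8


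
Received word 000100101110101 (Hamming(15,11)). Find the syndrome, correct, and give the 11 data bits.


Syndrome = 9: error at position 9

Data: 00010110101 (corrected bit 9)


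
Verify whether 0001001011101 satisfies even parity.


Number of 1s: 6

Yes, parity is correct (6 ones)


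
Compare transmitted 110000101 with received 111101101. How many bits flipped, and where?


XOR: 001101000

3 error(s) at position(s): 2, 3, 5


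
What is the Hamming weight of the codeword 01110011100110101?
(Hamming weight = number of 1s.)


Counting 1s in 01110011100110101

10


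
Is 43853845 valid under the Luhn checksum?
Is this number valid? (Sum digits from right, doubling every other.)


Luhn sum = 50
50 mod 10 = 0

Valid (Luhn sum mod 10 = 0)


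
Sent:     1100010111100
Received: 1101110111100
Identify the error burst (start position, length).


XOR: 0001100000000

Burst at position 3, length 2


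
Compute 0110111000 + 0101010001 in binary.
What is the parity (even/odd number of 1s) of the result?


0110111000 = 440
0101010001 = 337
Sum = 777 = 1100001001
1s count = 4

even parity (4 ones in 1100001001)


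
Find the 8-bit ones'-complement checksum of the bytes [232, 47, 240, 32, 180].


Sum = 731 mod 256 = 219
Complement = 36

36


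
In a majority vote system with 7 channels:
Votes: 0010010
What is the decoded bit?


Ones: 2 out of 7
Threshold: 4

0 (2/7 voted 1)


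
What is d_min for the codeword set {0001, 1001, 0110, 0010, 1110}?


Comparing all pairs, minimum distance: 1
Can detect 0 errors, correct 0 errors

1


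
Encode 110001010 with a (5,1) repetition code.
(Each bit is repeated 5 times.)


Each bit -> 5 copies

111111111100000000000000011111000001111100000


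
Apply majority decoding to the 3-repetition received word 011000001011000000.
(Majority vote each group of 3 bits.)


Groups: 011, 000, 001, 011, 000, 000
Majority votes: 100100

100100


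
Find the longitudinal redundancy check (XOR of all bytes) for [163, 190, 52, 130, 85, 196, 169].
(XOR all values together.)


XOR chain: 163 ^ 190 ^ 52 ^ 130 ^ 85 ^ 196 ^ 169 = 147

147


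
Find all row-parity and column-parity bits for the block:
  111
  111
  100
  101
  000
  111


Row parities: 111001
Column parities: 110

Row P: 111001, Col P: 110, Corner: 0


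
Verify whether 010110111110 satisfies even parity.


Number of 1s: 8

Yes, parity is correct (8 ones)


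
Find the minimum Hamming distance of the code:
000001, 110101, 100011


Comparing all pairs, minimum distance: 2
Can detect 1 errors, correct 0 errors

2


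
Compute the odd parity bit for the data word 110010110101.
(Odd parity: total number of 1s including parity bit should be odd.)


Number of 1s in data: 7
Parity bit: 0

0


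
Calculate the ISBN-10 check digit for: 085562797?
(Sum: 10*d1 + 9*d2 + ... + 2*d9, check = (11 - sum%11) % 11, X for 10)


Weighted sum: 262
262 mod 11 = 9

Check digit: 2


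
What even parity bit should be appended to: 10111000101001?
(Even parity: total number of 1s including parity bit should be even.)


Number of 1s in data: 7
Parity bit: 1

1


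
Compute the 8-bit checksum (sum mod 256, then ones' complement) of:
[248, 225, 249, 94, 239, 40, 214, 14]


Sum = 1323 mod 256 = 43
Complement = 212

212


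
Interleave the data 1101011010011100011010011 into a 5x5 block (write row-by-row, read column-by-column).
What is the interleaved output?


Matrix:
  11010
  11010
  01110
  00110
  10011
Read columns: 1100111100001101111100001

1100111100001101111100001


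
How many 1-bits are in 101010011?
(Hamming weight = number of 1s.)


Counting 1s in 101010011

5


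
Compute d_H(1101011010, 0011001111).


XOR: 1110010101
Count of 1s: 6

6


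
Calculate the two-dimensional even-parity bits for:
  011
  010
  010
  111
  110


Row parities: 01110
Column parities: 010

Row P: 01110, Col P: 010, Corner: 1


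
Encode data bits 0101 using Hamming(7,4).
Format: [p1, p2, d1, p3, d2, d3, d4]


Parity bits: p1=0, p2=1, p3=0

0100101


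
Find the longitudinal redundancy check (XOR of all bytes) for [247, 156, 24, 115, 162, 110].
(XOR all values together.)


XOR chain: 247 ^ 156 ^ 24 ^ 115 ^ 162 ^ 110 = 204

204


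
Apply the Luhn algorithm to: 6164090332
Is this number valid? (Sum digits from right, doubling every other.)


Luhn sum = 31
31 mod 10 = 1

Invalid (Luhn sum mod 10 = 1)


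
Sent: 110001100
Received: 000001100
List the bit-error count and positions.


XOR: 110000000

2 error(s) at position(s): 0, 1


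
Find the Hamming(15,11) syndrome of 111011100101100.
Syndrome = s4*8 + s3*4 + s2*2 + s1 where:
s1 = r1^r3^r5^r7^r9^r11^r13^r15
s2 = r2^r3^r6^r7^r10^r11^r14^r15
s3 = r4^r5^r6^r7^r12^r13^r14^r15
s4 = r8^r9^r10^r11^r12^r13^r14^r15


s1=1, s2=1, s3=1, s4=1

Syndrome = 15 (error at position 15)


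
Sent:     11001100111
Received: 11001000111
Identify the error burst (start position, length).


XOR: 00000100000

Burst at position 5, length 1


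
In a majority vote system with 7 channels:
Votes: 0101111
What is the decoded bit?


Ones: 5 out of 7
Threshold: 4

1 (5/7 voted 1)


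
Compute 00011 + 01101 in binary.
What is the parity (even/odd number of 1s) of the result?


00011 = 3
01101 = 13
Sum = 16 = 10000
1s count = 1

odd parity (1 ones in 10000)


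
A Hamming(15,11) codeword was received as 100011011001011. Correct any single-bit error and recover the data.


Syndrome = 14: error at position 14

Data: 01101001001 (corrected bit 14)


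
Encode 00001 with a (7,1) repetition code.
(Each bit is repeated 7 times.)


Each bit -> 7 copies

00000000000000000000000000001111111


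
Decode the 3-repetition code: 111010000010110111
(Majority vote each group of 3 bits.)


Groups: 111, 010, 000, 010, 110, 111
Majority votes: 100011

100011


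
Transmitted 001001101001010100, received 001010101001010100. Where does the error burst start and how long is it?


XOR: 000011000000000000

Burst at position 4, length 2


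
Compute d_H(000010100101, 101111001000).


XOR: 101101101101
Count of 1s: 8

8


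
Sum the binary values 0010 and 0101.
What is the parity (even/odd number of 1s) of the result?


0010 = 2
0101 = 5
Sum = 7 = 111
1s count = 3

odd parity (3 ones in 111)


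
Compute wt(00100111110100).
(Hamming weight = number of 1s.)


Counting 1s in 00100111110100

7


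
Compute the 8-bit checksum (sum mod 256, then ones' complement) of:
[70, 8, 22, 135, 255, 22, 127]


Sum = 639 mod 256 = 127
Complement = 128

128


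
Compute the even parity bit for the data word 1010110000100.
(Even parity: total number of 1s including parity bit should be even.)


Number of 1s in data: 5
Parity bit: 1

1


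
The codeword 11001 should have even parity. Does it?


Number of 1s: 3

No, parity error (3 ones)


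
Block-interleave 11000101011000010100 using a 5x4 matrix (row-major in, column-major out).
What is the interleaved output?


Matrix:
  1100
  0101
  0110
  0001
  0100
Read columns: 10000111010010001010

10000111010010001010


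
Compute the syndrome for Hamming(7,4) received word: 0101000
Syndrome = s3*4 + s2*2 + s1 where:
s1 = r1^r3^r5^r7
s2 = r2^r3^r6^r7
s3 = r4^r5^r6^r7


s1=0, s2=1, s3=1

Syndrome = 6 (error at position 6)


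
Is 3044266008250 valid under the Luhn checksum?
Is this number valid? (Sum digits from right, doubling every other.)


Luhn sum = 36
36 mod 10 = 6

Invalid (Luhn sum mod 10 = 6)


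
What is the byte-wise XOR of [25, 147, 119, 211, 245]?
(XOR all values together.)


XOR chain: 25 ^ 147 ^ 119 ^ 211 ^ 245 = 219

219


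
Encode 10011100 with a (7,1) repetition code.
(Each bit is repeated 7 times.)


Each bit -> 7 copies

11111110000000000000011111111111111111111100000000000000


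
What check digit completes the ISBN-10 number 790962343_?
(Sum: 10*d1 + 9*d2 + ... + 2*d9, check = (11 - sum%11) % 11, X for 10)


Weighted sum: 290
290 mod 11 = 4

Check digit: 7


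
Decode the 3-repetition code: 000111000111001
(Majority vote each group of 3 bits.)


Groups: 000, 111, 000, 111, 001
Majority votes: 01010

01010


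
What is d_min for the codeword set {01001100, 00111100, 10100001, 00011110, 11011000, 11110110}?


Comparing all pairs, minimum distance: 2
Can detect 1 errors, correct 0 errors

2


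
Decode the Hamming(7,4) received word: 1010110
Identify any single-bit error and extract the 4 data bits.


Syndrome = 1: error at position 1

Data: 1110 (corrected bit 1)


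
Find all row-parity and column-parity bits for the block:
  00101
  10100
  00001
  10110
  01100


Row parities: 00110
Column parities: 01010

Row P: 00110, Col P: 01010, Corner: 0


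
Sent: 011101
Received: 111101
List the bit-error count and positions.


XOR: 100000

1 error(s) at position(s): 0


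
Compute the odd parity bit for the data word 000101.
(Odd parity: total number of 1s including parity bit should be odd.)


Number of 1s in data: 2
Parity bit: 1

1


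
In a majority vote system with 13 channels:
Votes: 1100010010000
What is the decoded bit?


Ones: 4 out of 13
Threshold: 7

0 (4/13 voted 1)


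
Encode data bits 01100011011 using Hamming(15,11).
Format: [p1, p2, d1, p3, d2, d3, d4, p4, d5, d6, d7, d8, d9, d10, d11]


Parity bits: p1=1, p2=0, p3=1, p4=0

100111000011011


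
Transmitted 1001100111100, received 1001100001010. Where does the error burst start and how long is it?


XOR: 0000000110110

Burst at position 7, length 5


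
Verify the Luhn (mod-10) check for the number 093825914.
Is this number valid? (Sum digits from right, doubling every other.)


Luhn sum = 37
37 mod 10 = 7

Invalid (Luhn sum mod 10 = 7)


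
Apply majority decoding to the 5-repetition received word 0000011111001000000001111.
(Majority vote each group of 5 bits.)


Groups: 00000, 11111, 00100, 00000, 01111
Majority votes: 01001

01001


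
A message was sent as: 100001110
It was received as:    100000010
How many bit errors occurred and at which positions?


XOR: 000001100

2 error(s) at position(s): 5, 6


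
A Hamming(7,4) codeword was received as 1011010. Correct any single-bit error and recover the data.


Syndrome = 0: no error detected

Data: 1010 (no errors)


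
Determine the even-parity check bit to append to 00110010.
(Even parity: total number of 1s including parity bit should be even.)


Number of 1s in data: 3
Parity bit: 1

1


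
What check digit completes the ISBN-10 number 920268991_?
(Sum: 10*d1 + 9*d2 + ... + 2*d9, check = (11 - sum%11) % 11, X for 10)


Weighted sum: 263
263 mod 11 = 10

Check digit: 1


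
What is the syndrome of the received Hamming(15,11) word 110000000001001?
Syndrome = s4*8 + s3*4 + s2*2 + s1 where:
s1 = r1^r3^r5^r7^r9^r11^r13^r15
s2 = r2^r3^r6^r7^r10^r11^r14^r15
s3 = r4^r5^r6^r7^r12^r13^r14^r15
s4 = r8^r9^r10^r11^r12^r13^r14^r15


s1=0, s2=0, s3=0, s4=0

Syndrome = 0 (no error)


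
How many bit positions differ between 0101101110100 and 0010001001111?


XOR: 0111100111011
Count of 1s: 9

9


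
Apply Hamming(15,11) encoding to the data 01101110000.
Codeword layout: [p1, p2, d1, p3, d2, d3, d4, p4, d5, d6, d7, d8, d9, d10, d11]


Parity bits: p1=1, p2=1, p3=0, p4=1

110011011110000


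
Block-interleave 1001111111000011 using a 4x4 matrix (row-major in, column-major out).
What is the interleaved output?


Matrix:
  1001
  1111
  1100
  0011
Read columns: 1110011001011101

1110011001011101


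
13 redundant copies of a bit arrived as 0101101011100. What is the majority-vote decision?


Ones: 7 out of 13
Threshold: 7

1 (7/13 voted 1)


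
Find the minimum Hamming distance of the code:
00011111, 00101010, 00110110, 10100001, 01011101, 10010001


Comparing all pairs, minimum distance: 2
Can detect 1 errors, correct 0 errors

2
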